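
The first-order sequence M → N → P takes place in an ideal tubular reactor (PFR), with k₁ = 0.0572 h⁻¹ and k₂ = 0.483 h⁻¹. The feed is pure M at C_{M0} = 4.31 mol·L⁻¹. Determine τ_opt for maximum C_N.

The intermediate peaks when r₁ = r₂, i.e. k₁e^(−k₁τ) = k₂e^(−k₂τ), giving τ_opt = ln(k₂/k₁)/(k₂−k₁).
= ln(0.483/0.0572)/(0.483−0.0572) = ln(8.444)/0.4258 = 2.133/0.4258 = 5.01 h.

5.01 h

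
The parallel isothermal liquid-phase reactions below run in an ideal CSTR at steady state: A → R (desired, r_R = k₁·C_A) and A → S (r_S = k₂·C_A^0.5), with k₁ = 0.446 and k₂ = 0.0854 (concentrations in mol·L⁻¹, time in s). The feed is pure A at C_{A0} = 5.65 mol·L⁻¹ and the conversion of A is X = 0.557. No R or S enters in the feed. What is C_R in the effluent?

Exit C_A = C_{A0}(1−X) = 5.65×0.443 = 2.503 mol·L⁻¹.
In a CSTR the entire volume is at exit conditions, so r_R = 0.446×2.503 = 1.116 and r_S = 0.0854×2.503^0.5 = 0.1351.
Fraction of consumed A going to R: r_R/(r_R+r_S) = 0.8920.
C_R = 0.8920·C_{A0}·X = 0.8920×5.65×0.557 = 2.81 mol·L⁻¹.

2.81 mol·L⁻¹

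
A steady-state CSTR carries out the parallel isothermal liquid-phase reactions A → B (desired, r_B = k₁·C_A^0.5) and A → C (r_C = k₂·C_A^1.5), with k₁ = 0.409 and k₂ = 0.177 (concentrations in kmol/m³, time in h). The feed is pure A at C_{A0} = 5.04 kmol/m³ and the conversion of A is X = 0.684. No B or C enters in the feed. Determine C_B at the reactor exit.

Exit C_A = C_{A0}(1−X) = 5.04×0.316 = 1.593 kmol/m³.
In a CSTR the entire volume is at exit conditions, so r_B = 0.409×1.593^0.5 = 0.5162 and r_C = 0.177×1.593^1.5 = 0.3558.
Fraction of consumed A going to B: r_B/(r_B+r_C) = 0.5920.
C_B = 0.5920·C_{A0}·X = 0.5920×5.04×0.684 = 2.04 kmol/m³.

2.04 kmol/m³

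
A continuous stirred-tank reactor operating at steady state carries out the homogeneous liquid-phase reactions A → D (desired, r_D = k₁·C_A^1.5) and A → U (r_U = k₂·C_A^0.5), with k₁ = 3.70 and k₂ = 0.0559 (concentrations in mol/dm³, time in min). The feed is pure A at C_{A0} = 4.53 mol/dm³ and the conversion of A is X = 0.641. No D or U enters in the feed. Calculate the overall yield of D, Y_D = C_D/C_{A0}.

0.635

Exit C_A = C_{A0}(1−X) = 4.53×0.359 = 1.626 mol/dm³.
In a CSTR the entire volume is at exit conditions, so r_D = 3.70×1.626^1.5 = 7.673 and r_U = 0.0559×1.626^0.5 = 0.07129.
Fraction of consumed A going to D: r_D/(r_D+r_U) = 0.9908.
C_D = 0.9908·C_{A0}·X = 0.9908×4.53×0.641 = 2.88 mol/dm³; Y_D = C_D/C_{A0} = 0.635.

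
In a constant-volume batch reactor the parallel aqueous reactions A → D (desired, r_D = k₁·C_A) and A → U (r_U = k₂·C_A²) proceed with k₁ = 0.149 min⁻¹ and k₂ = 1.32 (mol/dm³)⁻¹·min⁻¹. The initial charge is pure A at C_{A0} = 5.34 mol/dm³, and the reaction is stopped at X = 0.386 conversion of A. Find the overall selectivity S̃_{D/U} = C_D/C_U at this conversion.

0.0267

C_A = C_{A0}(1−X) = 3.279 mol/dm³.
Along a PFR/batch, dC_D/dC_A = −r_D/(r_D+r_U) = −k₁/(k₁+k₂·C_A).
Integrating from C_{A0} to C_A: C_D = (0.149/1.32)·ln[(0.149+1.32·5.34)/(0.149+1.32·3.28)] = 0.1129·ln(7.198/4.477) = 0.05360 mol/dm³.
C_U = (C_{A0}−C_A)−C_D = 2.008 mol/dm³; S̃_{D/U} = 0.05360/2.008 = 0.0267.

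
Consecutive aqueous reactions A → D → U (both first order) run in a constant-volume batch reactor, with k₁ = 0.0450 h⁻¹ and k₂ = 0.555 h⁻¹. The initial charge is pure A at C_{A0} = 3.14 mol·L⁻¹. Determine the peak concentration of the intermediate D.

0.204 mol·L⁻¹

Evaluating C_D at t_opt = ln(k₂/k₁)/(k₂−k₁) gives C_{D,max}/C_{A0} = (k₁/k₂)^[k₂/(k₂−k₁)].
= (0.0450/0.555)^(0.555/(0.555−0.0450)) = (0.08108)^(1.088) = 0.06496.
C_{D,max} = 0.06496×3.14 = 0.204 mol·L⁻¹.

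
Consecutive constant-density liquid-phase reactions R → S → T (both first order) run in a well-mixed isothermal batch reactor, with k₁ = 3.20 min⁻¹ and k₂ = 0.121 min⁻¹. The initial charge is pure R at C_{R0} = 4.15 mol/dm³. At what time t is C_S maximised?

Setting dC_S/dt = 0 gives t_opt = ln(k₂/k₁)/(k₂−k₁).
= ln(0.121/3.20)/(0.121−3.20) = ln(0.03781)/-3.079 = -3.275/-3.079 = 1.06 min.

1.06 min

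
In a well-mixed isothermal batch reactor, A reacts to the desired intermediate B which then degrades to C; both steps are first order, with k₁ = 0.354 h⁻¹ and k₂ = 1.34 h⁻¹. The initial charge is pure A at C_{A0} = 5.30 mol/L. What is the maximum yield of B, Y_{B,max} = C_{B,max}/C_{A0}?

At the optimum, C_{B,max}/C_{A0} = (k₁/k₂)^[k₂/(k₂−k₁)].
= (0.354/1.34)^(1.34/(1.34−0.354)) = (0.2642)^(1.359) = 0.1638.

0.164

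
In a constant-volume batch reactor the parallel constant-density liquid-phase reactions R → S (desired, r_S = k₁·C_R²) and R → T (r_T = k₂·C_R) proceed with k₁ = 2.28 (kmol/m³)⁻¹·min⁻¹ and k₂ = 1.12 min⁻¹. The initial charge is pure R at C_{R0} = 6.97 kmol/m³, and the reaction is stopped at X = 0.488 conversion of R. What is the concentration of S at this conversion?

3.10 kmol/m³

C_R = C_{R0}(1−X) = 3.569 kmol/m³.
Along a PFR/batch, dC_T/dC_R = −r_T/(r_S+r_T) = −k₂/(k₂+k₁·C_R).
Integrating from C_{R0} to C_R: C_T = (1.12/2.28)·ln[(1.12+2.28·6.97)/(1.12+2.28·3.57)] = 0.4912·ln(17.01/9.256) = 0.2989 kmol/m³.
Then C_S = (C_{R0}−C_R) − C_T = 3.401 − 0.2989 = 3.102 kmol/m³.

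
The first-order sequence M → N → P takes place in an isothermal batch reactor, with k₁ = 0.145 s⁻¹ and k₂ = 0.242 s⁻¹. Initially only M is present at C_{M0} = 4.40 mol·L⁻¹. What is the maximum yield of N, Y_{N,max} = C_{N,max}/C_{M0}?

At the optimum, C_{N,max}/C_{M0} = (k₁/k₂)^[k₂/(k₂−k₁)].
= (0.145/0.242)^(0.242/(0.242−0.145)) = (0.5992)^(2.495) = 0.2786.

0.279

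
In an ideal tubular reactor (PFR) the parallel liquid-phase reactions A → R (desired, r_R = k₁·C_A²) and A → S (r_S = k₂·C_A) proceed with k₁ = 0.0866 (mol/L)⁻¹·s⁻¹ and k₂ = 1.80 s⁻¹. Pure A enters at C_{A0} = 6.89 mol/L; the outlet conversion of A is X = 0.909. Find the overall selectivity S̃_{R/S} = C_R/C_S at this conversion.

C_A = C_{A0}(1−X) = 0.6270 mol/L.
Along a PFR/batch, dC_S/dC_A = −r_S/(r_R+r_S) = −k₂/(k₂+k₁·C_A).
Integrating from C_{A0} to C_A: C_S = (1.80/0.0866)·ln[(1.80+0.0866·6.89)/(1.80+0.0866·0.627)] = 20.79·ln(2.397/1.854) = 5.333 mol/L.
Then C_R = (C_{A0}−C_A) − C_S = 6.263 − 5.333 = 0.9300 mol/L.
S̃_{R/S} = C_R/C_S = 0.9300/5.333 = 0.174.

0.174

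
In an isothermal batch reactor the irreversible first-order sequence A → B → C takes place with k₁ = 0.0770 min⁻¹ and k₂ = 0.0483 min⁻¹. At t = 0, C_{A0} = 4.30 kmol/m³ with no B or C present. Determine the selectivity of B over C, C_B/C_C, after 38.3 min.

The intermediate concentration in a first-order A→B→C sequence is C_B = k₁C_{A0}(e^(−k₁t) − e^(−k₂t))/(k₂−k₁).
e^(−k₁t) = e^(−0.0770×38.3) = e^(−2.949) = 0.05239; e^(−k₂t) = e^(−1.850) = 0.1573.
C_B = 0.0770×4.30/(0.0483−0.0770) × (0.05239−0.1573) = (-11.54)×(-0.1049) = 1.210 kmol/m³.
C_A = C_{A0}e^(−k₁t) = 0.2253 kmol/m³, so C_C = C_{A0}−C_A−C_B = 2.865 kmol/m³; C_B/C_C = 0.422.

0.422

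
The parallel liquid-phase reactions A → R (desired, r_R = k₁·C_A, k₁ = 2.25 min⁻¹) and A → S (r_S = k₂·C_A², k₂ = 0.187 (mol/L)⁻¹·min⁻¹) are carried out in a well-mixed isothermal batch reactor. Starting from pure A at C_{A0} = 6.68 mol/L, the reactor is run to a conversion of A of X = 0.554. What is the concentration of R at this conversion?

C_A = C_{A0}(1−X) = 2.979 mol/L.
Along a PFR/batch, dC_R/dC_A = −r_R/(r_R+r_S) = −k₁/(k₁+k₂·C_A).
Integrating from C_{A0} to C_A: C_R = (2.25/0.187)·ln[(2.25+0.187·6.68)/(2.25+0.187·2.98)] = 12.03·ln(3.499/2.807) = 2.651 mol/L.

2.65 mol/L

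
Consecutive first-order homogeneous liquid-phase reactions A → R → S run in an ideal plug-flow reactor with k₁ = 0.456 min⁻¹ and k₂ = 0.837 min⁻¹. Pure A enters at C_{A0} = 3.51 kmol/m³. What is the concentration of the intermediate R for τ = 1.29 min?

For first-order series with pure A initially, C_R(τ) = k₁C_{A0}/(k₂−k₁)·(e^(−k₁τ) − e^(−k₂τ)).
e^(−k₁τ) = e^(−0.456×1.29) = e^(−0.5882) = 0.5553; e^(−k₂τ) = e^(−1.080) = 0.3397.
C_R = 0.456×3.51/(0.837−0.456) × (0.5553−0.3397) = 4.201×0.2156 = 0.9058 kmol/m³.

0.906 kmol/m³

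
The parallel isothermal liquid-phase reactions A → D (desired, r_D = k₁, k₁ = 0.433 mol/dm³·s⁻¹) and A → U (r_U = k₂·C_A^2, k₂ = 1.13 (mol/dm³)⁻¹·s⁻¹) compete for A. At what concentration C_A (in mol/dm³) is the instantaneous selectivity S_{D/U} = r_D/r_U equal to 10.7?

S_{D/U} = (k₁/k₂)·C_A^-2 ⇒ C_A = (S·k₂/k₁)^(-0.5).
= (10.7×1.13/0.433)^(-0.5) = (27.92)^(-0.5) = 0.189 mol/dm³.

0.189 mol/dm³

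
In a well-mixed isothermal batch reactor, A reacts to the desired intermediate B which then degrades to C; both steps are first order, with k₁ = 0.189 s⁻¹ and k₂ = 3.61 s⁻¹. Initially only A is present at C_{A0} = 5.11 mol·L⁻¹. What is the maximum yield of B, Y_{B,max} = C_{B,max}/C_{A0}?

Evaluating C_B at t_opt = ln(k₂/k₁)/(k₂−k₁) gives C_{B,max}/C_{A0} = (k₁/k₂)^[k₂/(k₂−k₁)].
= (0.189/3.61)^(3.61/(3.61−0.189)) = (0.05235)^(1.055) = 0.04448.

0.0445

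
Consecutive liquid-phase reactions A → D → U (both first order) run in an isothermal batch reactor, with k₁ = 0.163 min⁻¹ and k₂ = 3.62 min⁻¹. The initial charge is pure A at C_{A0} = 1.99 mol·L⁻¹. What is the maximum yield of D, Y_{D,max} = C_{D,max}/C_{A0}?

0.0389

At the optimum, C_{D,max}/C_{A0} = (k₁/k₂)^[k₂/(k₂−k₁)].
= (0.163/3.62)^(3.62/(3.62−0.163)) = (0.04503)^(1.047) = 0.03890.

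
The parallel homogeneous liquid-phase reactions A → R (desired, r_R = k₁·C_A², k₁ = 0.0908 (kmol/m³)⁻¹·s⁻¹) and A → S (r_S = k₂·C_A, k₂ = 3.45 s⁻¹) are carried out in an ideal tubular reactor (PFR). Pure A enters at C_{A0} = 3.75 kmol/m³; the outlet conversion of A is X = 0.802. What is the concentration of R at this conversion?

0.167 kmol/m³

C_A = C_{A0}(1−X) = 0.7425 kmol/m³.
Along a PFR/batch, dC_S/dC_A = −r_S/(r_R+r_S) = −k₂/(k₂+k₁·C_A).
Integrating from C_{A0} to C_A: C_S = (3.45/0.0908)·ln[(3.45+0.0908·3.75)/(3.45+0.0908·0.742)] = 38.00·ln(3.791/3.517) = 2.841 kmol/m³.
Then C_R = (C_{A0}−C_A) − C_S = 3.008 − 2.841 = 0.1666 kmol/m³.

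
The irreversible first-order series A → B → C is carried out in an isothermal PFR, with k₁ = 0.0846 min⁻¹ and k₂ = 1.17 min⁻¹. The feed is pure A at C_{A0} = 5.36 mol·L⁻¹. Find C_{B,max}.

0.316 mol·L⁻¹

At the optimum, C_{B,max}/C_{A0} = (k₁/k₂)^[k₂/(k₂−k₁)].
= (0.0846/1.17)^(1.17/(1.17−0.0846)) = (0.07231)^(1.078) = 0.05892.
C_{B,max} = 0.05892×5.36 = 0.316 mol·L⁻¹.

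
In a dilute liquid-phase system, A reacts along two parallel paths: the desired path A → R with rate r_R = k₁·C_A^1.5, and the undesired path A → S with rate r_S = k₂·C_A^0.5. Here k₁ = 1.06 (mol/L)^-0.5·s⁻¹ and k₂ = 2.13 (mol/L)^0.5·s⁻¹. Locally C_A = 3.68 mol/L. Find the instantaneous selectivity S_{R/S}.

1.83

S_{R/S} = r_R/r_S = (k₁·C_A^1.5)/(k₂·C_A^0.5) = (k₁/k₂)·C_A.
= (1.06×3.680^1.5) / (2.13×3.680^0.5) = 7.483/4.086 = 1.83.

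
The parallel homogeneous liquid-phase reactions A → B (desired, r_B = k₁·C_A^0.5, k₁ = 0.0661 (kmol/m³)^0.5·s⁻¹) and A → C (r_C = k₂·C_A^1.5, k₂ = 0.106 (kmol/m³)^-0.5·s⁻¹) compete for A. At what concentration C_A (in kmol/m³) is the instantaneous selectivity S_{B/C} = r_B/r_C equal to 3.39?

0.184 kmol/m³

S_{B/C} = (k₁/k₂)·C_A⁻¹ ⇒ C_A = (S·k₂/k₁)^(-1).
= (3.39×0.106/0.0661)^(-1) = (5.436)^(-1) = 0.184 kmol/m³.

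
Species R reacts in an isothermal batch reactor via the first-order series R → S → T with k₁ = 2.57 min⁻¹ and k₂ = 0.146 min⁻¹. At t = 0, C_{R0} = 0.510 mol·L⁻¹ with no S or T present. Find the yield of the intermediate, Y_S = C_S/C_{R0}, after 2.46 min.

0.738

The intermediate concentration in a first-order A→B→C sequence is C_S = k₁C_{R0}(e^(−k₁t) − e^(−k₂t))/(k₂−k₁).
e^(−k₁t) = e^(−2.57×2.46) = e^(−6.322) = 0.001796; e^(−k₂t) = e^(−0.3592) = 0.6983.
C_S = 2.57×0.510/(0.146−2.57) × (0.001796−0.6983) = (-0.5407)×(-0.6965) = 0.3766 mol·L⁻¹.
Y_S = C_S/C_{R0} = 0.3766/0.510 = 0.738.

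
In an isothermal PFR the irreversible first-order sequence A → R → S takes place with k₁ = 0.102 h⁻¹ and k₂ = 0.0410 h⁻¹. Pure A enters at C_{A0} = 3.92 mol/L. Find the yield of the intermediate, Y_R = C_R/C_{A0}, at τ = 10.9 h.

For first-order series with pure A initially, C_R(τ) = k₁C_{A0}/(k₂−k₁)·(e^(−k₁τ) − e^(−k₂τ)).
e^(−k₁τ) = e^(−0.102×10.9) = e^(−1.112) = 0.3290; e^(−k₂τ) = e^(−0.4469) = 0.6396.
C_R = 0.102×3.92/(0.0410−0.102) × (0.3290−0.6396) = (-6.555)×(-0.3106) = 2.036 mol/L.
Y_R = C_R/C_{A0} = 2.036/3.92 = 0.519.

0.519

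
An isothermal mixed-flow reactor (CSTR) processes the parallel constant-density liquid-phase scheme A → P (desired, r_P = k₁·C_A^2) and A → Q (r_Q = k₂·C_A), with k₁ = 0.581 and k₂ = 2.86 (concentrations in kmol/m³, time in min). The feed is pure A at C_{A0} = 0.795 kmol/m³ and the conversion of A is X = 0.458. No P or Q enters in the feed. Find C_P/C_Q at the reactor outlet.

0.0875

Exit C_A = C_{A0}(1−X) = 0.795×0.542 = 0.4309 kmol/m³.
In a CSTR the entire volume is at exit conditions, so r_P = 0.581×0.4309^2 = 0.1079 and r_Q = 2.86×0.4309 = 1.232.
Overall selectivity = C_P/C_Q = r_Pτ/(r_Qτ) = r_P/r_Q = 0.0875.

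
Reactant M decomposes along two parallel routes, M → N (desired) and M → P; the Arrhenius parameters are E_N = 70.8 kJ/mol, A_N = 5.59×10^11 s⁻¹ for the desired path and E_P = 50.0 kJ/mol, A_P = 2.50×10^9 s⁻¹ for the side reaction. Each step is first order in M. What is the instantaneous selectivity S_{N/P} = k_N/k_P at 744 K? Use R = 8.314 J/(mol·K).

k_N/k_P = (A_N/A_P)·exp[−(E_N−E_P)/(RT)] = (A_N/A_P)·exp[(E_P−E_N)/(RT)].
(E_P−E_N)/(RT) = (50.0−70.8)×10³/(8.314×744) = -20800/6186 = -3.363.
k_N/k_P = (5.59×10^11/2.50×10^9)·exp(-3.363) = 223.6 × 0.03464 = 7.75.

7.75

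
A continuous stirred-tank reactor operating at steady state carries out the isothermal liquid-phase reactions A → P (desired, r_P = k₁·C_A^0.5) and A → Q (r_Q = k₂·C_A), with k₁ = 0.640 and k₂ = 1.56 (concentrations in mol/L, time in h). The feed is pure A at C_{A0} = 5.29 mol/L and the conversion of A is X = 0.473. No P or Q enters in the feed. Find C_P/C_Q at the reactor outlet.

Exit C_A = C_{A0}(1−X) = 5.29×0.527 = 2.788 mol/L.
In a CSTR the entire volume is at exit conditions, so r_P = 0.640×2.788^0.5 = 1.069 and r_Q = 1.56×2.788 = 4.349.
Overall selectivity = C_P/C_Q = r_Pτ/(r_Qτ) = r_P/r_Q = 0.246.

0.246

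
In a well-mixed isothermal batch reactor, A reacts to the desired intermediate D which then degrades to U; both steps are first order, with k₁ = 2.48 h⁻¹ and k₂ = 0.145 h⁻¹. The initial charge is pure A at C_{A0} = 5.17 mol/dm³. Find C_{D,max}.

At the optimum, C_{D,max}/C_{A0} = (k₁/k₂)^[k₂/(k₂−k₁)].
= (2.48/0.145)^(0.145/(0.145−2.48)) = (17.10)^(-0.06210) = 0.8384.
C_{D,max} = 0.8384×5.17 = 4.33 mol/dm³.

4.33 mol/dm³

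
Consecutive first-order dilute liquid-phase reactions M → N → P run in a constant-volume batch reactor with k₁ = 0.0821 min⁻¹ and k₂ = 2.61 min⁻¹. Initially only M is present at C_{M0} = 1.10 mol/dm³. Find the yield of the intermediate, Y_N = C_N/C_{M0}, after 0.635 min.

0.0246

For first-order series with pure M initially, C_N(t) = k₁C_{M0}/(k₂−k₁)·(e^(−k₁t) − e^(−k₂t)).
e^(−k₁t) = e^(−0.0821×0.635) = e^(−0.05213) = 0.9492; e^(−k₂t) = e^(−1.657) = 0.1906.
C_N = 0.0821×1.10/(2.61−0.0821) × (0.9492−0.1906) = 0.03573×0.7586 = 0.02710 mol/dm³.
Y_N = C_N/C_{M0} = 0.02710/1.10 = 0.0246.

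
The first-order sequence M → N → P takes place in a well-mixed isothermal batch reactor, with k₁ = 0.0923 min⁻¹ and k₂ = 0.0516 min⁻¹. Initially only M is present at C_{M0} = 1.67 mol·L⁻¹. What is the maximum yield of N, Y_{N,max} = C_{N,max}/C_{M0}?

Evaluating C_N at t_opt = ln(k₂/k₁)/(k₂−k₁) gives C_{N,max}/C_{M0} = (k₁/k₂)^[k₂/(k₂−k₁)].
= (0.0923/0.0516)^(0.0516/(0.0516−0.0923)) = (1.789)^(-1.268) = 0.4784.

0.478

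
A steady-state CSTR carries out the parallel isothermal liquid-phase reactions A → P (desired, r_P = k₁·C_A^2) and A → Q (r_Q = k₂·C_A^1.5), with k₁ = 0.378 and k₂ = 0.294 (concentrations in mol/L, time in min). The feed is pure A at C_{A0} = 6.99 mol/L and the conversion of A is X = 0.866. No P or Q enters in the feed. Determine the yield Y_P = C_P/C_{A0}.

0.480

Exit C_A = C_{A0}(1−X) = 6.99×0.134 = 0.9367 mol/L.
Rates in a CSTR are evaluated at the outlet concentration: r_P = 0.378×0.9367^2 = 0.3316, r_Q = 0.294×0.9367^1.5 = 0.2665.
Fraction of consumed A going to P: r_P/(r_P+r_Q) = 0.5544.
C_P = 0.5544·C_{A0}·X = 0.5544×6.99×0.866 = 3.36 mol/L; Y_P = C_P/C_{A0} = 0.480.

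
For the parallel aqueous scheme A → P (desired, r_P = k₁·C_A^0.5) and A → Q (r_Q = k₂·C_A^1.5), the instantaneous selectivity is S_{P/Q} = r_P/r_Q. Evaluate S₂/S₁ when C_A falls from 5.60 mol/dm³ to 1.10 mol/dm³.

5.09

S_{P/Q} = (k₁/k₂)·C_A⁻¹, so S₂/S₁ = (C_{A,2}/C_{A,1})⁻¹.
= 5.60/1.10 = 5.09.
Selectivity toward P rises as C_A falls — low-concentration operation is favoured.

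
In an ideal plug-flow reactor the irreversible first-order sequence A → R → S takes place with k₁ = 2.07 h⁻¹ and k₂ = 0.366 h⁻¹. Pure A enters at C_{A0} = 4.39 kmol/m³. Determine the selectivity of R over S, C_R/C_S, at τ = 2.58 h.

0.883

Solving the coupled first-order balances gives C_R(τ) = [k₁/(k₂−k₁)]·C_{A0}·(e^(−k₁τ) − e^(−k₂τ)).
e^(−k₁τ) = e^(−2.07×2.58) = e^(−5.341) = 0.004793; e^(−k₂τ) = e^(−0.9443) = 0.3890.
C_R = 2.07×4.39/(0.366−2.07) × (0.004793−0.3890) = (-5.333)×(-0.3842) = 2.049 kmol/m³.
C_A = C_{A0}e^(−k₁τ) = 0.02104 kmol/m³, so C_S = C_{A0}−C_A−C_R = 2.320 kmol/m³; C_R/C_S = 0.883.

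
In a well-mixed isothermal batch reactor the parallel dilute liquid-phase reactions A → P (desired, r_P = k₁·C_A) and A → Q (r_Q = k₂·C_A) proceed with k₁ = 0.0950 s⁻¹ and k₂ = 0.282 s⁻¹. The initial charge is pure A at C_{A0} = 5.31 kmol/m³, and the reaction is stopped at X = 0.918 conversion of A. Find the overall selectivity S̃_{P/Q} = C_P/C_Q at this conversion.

C_A = C_{A0}(1−X) = 0.4354 kmol/m³.
Both paths are first order in A, so the instantaneous fraction to P is constant: dC_P/d(−C_A) = k₁/(k₁+k₂) = 0.2520.
C_P = 0.2520·(C_{A0}−C_A) = 0.2520×4.875 = 1.23 kmol/m³.
C_Q = (C_{A0}−C_A)−C_P = 3.646 kmol/m³; S̃_{P/Q} = 1.228/3.646 = 0.337.

0.337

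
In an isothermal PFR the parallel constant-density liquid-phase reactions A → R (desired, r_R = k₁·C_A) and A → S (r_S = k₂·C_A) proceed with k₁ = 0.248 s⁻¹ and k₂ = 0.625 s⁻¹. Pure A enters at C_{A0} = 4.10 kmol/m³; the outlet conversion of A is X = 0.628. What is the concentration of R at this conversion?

C_A = C_{A0}(1−X) = 1.525 kmol/m³.
Both paths are first order in A, so the instantaneous fraction to R is constant: dC_R/d(−C_A) = k₁/(k₁+k₂) = 0.2841.
C_R = 0.2841·(C_{A0}−C_A) = 0.2841×2.575 = 0.731 kmol/m³.

0.731 kmol/m³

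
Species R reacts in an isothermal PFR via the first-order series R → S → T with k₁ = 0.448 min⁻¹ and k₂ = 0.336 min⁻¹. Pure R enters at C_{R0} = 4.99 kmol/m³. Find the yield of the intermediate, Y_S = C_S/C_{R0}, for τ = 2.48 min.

The intermediate concentration in a first-order A→B→C sequence is C_S = k₁C_{R0}(e^(−k₁τ) − e^(−k₂τ))/(k₂−k₁).
e^(−k₁τ) = e^(−0.448×2.48) = e^(−1.111) = 0.3292; e^(−k₂τ) = e^(−0.8333) = 0.4346.
C_S = 0.448×4.99/(0.336−0.448) × (0.3292−0.4346) = (-19.96)×(-0.1054) = 2.104 kmol/m³.
Y_S = C_S/C_{R0} = 2.104/4.99 = 0.422.

0.422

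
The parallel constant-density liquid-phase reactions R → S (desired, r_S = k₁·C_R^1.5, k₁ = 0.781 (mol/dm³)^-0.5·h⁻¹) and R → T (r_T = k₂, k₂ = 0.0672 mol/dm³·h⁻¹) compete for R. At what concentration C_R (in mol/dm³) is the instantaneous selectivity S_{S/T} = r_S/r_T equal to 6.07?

S_{S/T} = (k₁/k₂)·C_R^1.5 ⇒ C_R = (S·k₂/k₁)^(1/1.5).
= (6.07×0.0672/0.781)^(0.6667) = (0.5223)^(0.6667) = 0.649 mol/dm³.

0.649 mol/dm³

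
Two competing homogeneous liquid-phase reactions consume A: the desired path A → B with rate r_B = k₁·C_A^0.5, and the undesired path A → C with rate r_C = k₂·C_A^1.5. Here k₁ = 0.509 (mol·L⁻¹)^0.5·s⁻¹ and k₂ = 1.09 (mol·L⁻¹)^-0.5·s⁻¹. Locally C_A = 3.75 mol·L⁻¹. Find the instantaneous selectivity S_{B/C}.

S_{B/C} = r_B/r_C = (k₁·C_A^0.5)/(k₂·C_A^1.5) = (k₁/k₂)·C_A⁻¹.
= (0.509×3.750^0.5) / (1.09×3.750^1.5) = 0.9857/7.915 = 0.125.

0.125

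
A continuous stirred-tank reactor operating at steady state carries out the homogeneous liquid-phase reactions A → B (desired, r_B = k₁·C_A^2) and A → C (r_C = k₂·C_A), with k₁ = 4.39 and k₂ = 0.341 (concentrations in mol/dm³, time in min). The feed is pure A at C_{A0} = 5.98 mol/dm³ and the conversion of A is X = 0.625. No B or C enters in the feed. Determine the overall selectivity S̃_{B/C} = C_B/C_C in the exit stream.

28.9

Exit C_A = C_{A0}(1−X) = 5.98×0.375 = 2.243 mol/dm³.
Rates in a CSTR are evaluated at the outlet concentration: r_B = 4.39×2.243^2 = 22.08, r_C = 0.341×2.243 = 0.7647.
Overall selectivity = C_B/C_C = r_Bτ/(r_Cτ) = r_B/r_C = 28.9.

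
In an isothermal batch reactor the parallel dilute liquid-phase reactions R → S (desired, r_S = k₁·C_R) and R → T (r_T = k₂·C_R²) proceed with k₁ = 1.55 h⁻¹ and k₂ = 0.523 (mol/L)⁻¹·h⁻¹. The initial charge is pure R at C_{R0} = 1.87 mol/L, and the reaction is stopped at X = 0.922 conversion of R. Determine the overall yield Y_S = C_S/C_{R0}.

0.699

C_R = C_{R0}(1−X) = 0.1459 mol/L.
Along a PFR/batch, dC_S/dC_R = −r_S/(r_S+r_T) = −k₁/(k₁+k₂·C_R).
Integrating from C_{R0} to C_R: C_S = (1.55/0.523)·ln[(1.55+0.523·1.87)/(1.55+0.523·0.146)] = 2.964·ln(2.528/1.626) = 1.307 mol/L.
Y_S = C_S/C_{R0} = 1.307/1.87 = 0.699.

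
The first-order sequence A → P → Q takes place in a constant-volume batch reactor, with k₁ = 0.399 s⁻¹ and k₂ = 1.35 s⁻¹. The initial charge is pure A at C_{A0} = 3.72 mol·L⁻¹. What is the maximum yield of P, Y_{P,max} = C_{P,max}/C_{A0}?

Evaluating C_P at t_opt = ln(k₂/k₁)/(k₂−k₁) gives C_{P,max}/C_{A0} = (k₁/k₂)^[k₂/(k₂−k₁)].
= (0.399/1.35)^(1.35/(1.35−0.399)) = (0.2956)^(1.420) = 0.1772.

0.177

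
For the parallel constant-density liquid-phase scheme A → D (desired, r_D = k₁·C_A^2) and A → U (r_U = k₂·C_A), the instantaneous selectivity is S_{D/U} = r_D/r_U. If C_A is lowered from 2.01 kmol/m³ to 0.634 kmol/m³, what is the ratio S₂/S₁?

S_{D/U} = (k₁/k₂)·C_A, so S₂/S₁ = (C_{A,2}/C_{A,1}).
= 0.634/2.01 = 0.315.

0.315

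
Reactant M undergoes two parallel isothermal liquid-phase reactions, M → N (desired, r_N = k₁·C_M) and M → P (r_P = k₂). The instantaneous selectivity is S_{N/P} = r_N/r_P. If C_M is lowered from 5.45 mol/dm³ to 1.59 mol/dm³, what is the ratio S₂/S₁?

S_{N/P} = (k₁/k₂)·C_M, so S₂/S₁ = (C_{M,2}/C_{M,1}).
= 1.59/5.45 = 0.292.

0.292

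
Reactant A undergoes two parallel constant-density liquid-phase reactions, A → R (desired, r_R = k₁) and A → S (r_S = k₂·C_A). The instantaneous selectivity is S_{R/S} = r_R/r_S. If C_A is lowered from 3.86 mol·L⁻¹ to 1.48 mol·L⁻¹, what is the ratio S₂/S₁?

S_{R/S} = (k₁/k₂)·C_A⁻¹, so S₂/S₁ = (C_{A,2}/C_{A,1})⁻¹.
= 3.86/1.48 = 2.61.

2.61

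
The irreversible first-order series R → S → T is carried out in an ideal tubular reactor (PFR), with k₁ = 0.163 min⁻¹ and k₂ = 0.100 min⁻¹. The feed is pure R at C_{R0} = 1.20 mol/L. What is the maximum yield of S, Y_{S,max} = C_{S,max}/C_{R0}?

0.460

Evaluating C_S at τ_opt = ln(k₂/k₁)/(k₂−k₁) gives C_{S,max}/C_{R0} = (k₁/k₂)^[k₂/(k₂−k₁)].
= (0.163/0.100)^(0.100/(0.100−0.163)) = (1.630)^(-1.587) = 0.4605.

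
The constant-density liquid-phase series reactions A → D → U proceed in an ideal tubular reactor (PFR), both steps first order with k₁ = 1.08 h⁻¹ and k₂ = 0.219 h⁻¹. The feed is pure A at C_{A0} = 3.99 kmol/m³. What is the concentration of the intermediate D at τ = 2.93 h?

Solving the coupled first-order balances gives C_D(τ) = [k₁/(k₂−k₁)]·C_{A0}·(e^(−k₁τ) − e^(−k₂τ)).
e^(−k₁τ) = e^(−1.08×2.93) = e^(−3.164) = 0.04224; e^(−k₂τ) = e^(−0.6417) = 0.5264.
C_D = 1.08×3.99/(0.219−1.08) × (0.04224−0.5264) = (-5.005)×(-0.4842) = 2.423 kmol/m³.

2.42 kmol/m³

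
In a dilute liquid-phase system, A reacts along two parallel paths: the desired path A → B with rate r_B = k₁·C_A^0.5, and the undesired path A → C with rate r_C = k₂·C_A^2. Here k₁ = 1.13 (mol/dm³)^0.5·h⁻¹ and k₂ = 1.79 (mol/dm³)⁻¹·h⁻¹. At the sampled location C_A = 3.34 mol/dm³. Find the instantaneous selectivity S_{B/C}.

S_{B/C} = r_B/r_C = (k₁·C_A^0.5)/(k₂·C_A^2) = (k₁/k₂)·C_A^-1.5.
= (1.13×3.340^0.5) / (1.79×3.340^2) = 2.065/19.97 = 0.103.

0.103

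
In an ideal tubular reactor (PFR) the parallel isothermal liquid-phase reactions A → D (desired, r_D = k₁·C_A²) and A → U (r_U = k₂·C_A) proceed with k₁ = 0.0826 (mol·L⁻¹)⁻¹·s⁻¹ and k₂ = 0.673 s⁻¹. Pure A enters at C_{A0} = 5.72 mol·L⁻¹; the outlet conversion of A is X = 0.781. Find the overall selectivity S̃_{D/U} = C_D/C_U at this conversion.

C_A = C_{A0}(1−X) = 1.253 mol·L⁻¹.
Along a PFR/batch, dC_U/dC_A = −r_U/(r_D+r_U) = −k₂/(k₂+k₁·C_A).
Integrating from C_{A0} to C_A: C_U = (0.673/0.0826)·ln[(0.673+0.0826·5.72)/(0.673+0.0826·1.25)] = 8.148·ln(1.145/0.7765) = 3.168 mol·L⁻¹.
Then C_D = (C_{A0}−C_A) − C_U = 4.467 − 3.168 = 1.299 mol·L⁻¹.
S̃_{D/U} = C_D/C_U = 1.299/3.168 = 0.410.

0.410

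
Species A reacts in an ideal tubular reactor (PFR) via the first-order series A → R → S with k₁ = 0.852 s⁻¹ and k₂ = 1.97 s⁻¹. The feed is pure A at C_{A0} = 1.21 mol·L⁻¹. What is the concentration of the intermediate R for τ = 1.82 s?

For first-order series with pure A initially, C_R(τ) = k₁C_{A0}/(k₂−k₁)·(e^(−k₁τ) − e^(−k₂τ)).
e^(−k₁τ) = e^(−0.852×1.82) = e^(−1.551) = 0.2121; e^(−k₂τ) = e^(−3.585) = 0.02773.
C_R = 0.852×1.21/(1.97−0.852) × (0.2121−0.02773) = 0.9221×0.1844 = 0.1700 mol·L⁻¹.

0.170 mol·L⁻¹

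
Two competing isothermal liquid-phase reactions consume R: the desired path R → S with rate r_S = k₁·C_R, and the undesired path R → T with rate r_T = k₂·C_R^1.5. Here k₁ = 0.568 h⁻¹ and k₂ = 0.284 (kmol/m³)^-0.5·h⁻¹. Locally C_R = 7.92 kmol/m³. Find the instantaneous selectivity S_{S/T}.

0.711

S_{S/T} = r_S/r_T = (k₁·C_R)/(k₂·C_R^1.5) = (k₁/k₂)·C_R^-0.5.
= (0.568×7.920) / (0.284×7.920^1.5) = 4.499/6.330 = 0.711.
The undesired path is higher order in R, so low C_R (CSTR or dilute feed) favours S.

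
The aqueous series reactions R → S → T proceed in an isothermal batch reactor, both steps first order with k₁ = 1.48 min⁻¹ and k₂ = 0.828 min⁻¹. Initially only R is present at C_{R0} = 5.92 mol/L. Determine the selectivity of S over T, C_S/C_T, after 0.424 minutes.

4.81

For first-order series with pure R initially, C_S(t) = k₁C_{R0}/(k₂−k₁)·(e^(−k₁t) − e^(−k₂t)).
e^(−k₁t) = e^(−1.48×0.424) = e^(−0.6275) = 0.5339; e^(−k₂t) = e^(−0.3511) = 0.7039.
C_S = 1.48×5.92/(0.828−1.48) × (0.5339−0.7039) = (-13.44)×(-0.1700) = 2.285 mol/L.
C_R = C_{R0}e^(−k₁t) = 3.161 mol/L, so C_T = C_{R0}−C_R−C_S = 0.4745 mol/L; C_S/C_T = 4.81.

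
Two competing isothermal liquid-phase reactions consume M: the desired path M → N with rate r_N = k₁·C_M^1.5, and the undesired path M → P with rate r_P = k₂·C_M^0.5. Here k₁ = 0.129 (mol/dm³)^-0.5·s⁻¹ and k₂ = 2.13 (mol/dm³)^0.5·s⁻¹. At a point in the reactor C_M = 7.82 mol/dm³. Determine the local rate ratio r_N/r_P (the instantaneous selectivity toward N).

0.474

S_{N/P} = r_N/r_P = (k₁·C_M^1.5)/(k₂·C_M^0.5) = (k₁/k₂)·C_M.
= (0.129×7.820^1.5) / (2.13×7.820^0.5) = 2.821/5.956 = 0.474.
Since the desired path is higher order in M, keeping C_M high (PFR or concentrated feed) favours N.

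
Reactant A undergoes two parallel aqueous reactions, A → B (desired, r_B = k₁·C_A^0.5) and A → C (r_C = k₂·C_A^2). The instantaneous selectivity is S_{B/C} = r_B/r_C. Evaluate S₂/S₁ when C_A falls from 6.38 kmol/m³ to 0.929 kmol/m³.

S_{B/C} = (k₁/k₂)·C_A^-1.5, so S₂/S₁ = (C_{A,2}/C_{A,1})^-1.5.
= (0.929/6.38)^(-1.5) = (0.1456)^(-1.5) = 18.0.

18.0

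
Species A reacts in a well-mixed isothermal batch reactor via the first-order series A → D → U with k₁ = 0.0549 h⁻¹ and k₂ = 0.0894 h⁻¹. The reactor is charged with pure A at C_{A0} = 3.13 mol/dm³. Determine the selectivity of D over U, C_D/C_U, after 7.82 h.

2.35

The intermediate concentration in a first-order A→B→C sequence is C_D = k₁C_{A0}(e^(−k₁t) − e^(−k₂t))/(k₂−k₁).
e^(−k₁t) = e^(−0.0549×7.82) = e^(−0.4293) = 0.6510; e^(−k₂t) = e^(−0.6991) = 0.4970.
C_D = 0.0549×3.13/(0.0894−0.0549) × (0.6510−0.4970) = 4.981×0.1539 = 0.7667 mol/dm³.
C_A = C_{A0}e^(−k₁t) = 2.037 mol/dm³, so C_U = C_{A0}−C_A−C_D = 0.3259 mol/dm³; C_D/C_U = 2.35.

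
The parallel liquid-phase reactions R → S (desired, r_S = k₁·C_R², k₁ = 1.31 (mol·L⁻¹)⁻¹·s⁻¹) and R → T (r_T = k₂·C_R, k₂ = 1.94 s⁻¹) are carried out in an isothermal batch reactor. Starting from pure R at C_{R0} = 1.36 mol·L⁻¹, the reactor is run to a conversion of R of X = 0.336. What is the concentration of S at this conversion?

0.197 mol·L⁻¹

C_R = C_{R0}(1−X) = 0.9030 mol·L⁻¹.
Along a PFR/batch, dC_T/dC_R = −r_T/(r_S+r_T) = −k₂/(k₂+k₁·C_R).
Integrating from C_{R0} to C_R: C_T = (1.94/1.31)·ln[(1.94+1.31·1.36)/(1.94+1.31·0.903)] = 1.481·ln(3.722/3.123) = 0.2597 mol·L⁻¹.
Then C_S = (C_{R0}−C_R) − C_T = 0.4570 − 0.2597 = 0.1973 mol·L⁻¹.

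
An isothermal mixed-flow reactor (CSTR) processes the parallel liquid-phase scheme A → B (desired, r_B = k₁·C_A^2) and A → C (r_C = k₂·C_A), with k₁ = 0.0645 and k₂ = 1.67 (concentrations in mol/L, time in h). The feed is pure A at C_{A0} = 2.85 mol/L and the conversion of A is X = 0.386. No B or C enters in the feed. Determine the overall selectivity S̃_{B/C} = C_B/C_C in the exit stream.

0.0676

Exit C_A = C_{A0}(1−X) = 2.85×0.614 = 1.750 mol/L.
In a CSTR the entire volume is at exit conditions, so r_B = 0.0645×1.750^2 = 0.1975 and r_C = 1.67×1.750 = 2.922.
Overall selectivity = C_B/C_C = r_Bτ/(r_Cτ) = r_B/r_C = 0.0676.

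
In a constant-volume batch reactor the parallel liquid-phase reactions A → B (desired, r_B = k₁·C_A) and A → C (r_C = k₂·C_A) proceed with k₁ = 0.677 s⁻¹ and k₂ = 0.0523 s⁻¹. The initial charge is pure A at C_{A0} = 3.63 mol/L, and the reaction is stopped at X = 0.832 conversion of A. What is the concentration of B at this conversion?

2.80 mol/L

C_A = C_{A0}(1−X) = 0.6098 mol/L.
Both paths are first order in A, so the instantaneous fraction to B is constant: dC_B/d(−C_A) = k₁/(k₁+k₂) = 0.9283.
C_B = 0.9283·(C_{A0}−C_A) = 0.9283×3.020 = 2.80 mol/L.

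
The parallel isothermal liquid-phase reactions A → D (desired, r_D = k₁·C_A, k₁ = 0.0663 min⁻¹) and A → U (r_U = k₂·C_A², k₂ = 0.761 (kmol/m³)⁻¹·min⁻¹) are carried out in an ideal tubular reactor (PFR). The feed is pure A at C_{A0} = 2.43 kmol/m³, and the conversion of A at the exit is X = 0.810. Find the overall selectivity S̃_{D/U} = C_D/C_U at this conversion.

0.0723

C_A = C_{A0}(1−X) = 0.4617 kmol/m³.
Along a PFR/batch, dC_D/dC_A = −r_D/(r_D+r_U) = −k₁/(k₁+k₂·C_A).
Integrating from C_{A0} to C_A: C_D = (0.0663/0.761)·ln[(0.0663+0.761·2.43)/(0.0663+0.761·0.462)] = 0.08712·ln(1.916/0.4177) = 0.1327 kmol/m³.
C_U = (C_{A0}−C_A)−C_D = 1.836 kmol/m³; S̃_{D/U} = 0.1327/1.836 = 0.0723.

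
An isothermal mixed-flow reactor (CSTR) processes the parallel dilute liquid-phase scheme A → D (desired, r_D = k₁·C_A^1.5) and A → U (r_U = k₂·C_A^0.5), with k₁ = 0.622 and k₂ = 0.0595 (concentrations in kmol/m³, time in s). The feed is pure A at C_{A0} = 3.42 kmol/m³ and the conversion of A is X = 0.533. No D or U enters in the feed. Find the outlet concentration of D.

1.72 kmol/m³

Exit C_A = C_{A0}(1−X) = 3.42×0.467 = 1.597 kmol/m³.
Rates in a CSTR are evaluated at the outlet concentration: r_D = 0.622×1.597^1.5 = 1.255, r_U = 0.0595×1.597^0.5 = 0.07519.
Fraction of consumed A going to D: r_D/(r_D+r_U) = 0.9435.
C_D = 0.9435·C_{A0}·X = 0.9435×3.42×0.533 = 1.72 kmol/m³.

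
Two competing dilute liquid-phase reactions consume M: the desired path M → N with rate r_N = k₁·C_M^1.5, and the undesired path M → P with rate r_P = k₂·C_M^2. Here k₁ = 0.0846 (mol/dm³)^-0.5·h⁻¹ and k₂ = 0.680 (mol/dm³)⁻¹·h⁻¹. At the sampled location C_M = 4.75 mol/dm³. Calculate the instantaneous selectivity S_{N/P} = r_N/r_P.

0.0571

S_{N/P} = r_N/r_P = (k₁·C_M^1.5)/(k₂·C_M^2) = (k₁/k₂)·C_M^-0.5.
= (0.0846×4.750^1.5) / (0.680×4.750^2) = 0.8758/15.34 = 0.0571.
The undesired path is higher order in M, so low C_M (CSTR or dilute feed) favours N.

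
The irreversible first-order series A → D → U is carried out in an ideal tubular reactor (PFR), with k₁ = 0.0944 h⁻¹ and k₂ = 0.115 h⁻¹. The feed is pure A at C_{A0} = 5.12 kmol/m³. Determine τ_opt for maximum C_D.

9.58 h

Setting dC_D/dτ = 0 gives τ_opt = ln(k₂/k₁)/(k₂−k₁).
= ln(0.115/0.0944)/(0.115−0.0944) = ln(1.218)/0.02060 = 0.1974/0.02060 = 9.58 h.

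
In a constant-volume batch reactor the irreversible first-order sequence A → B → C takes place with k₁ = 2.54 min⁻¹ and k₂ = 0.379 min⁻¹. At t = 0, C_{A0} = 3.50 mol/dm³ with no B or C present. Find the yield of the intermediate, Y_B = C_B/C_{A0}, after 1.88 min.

For first-order series with pure A initially, C_B(t) = k₁C_{A0}/(k₂−k₁)·(e^(−k₁t) − e^(−k₂t)).
e^(−k₁t) = e^(−2.54×1.88) = e^(−4.775) = 0.008436; e^(−k₂t) = e^(−0.7125) = 0.4904.
C_B = 2.54×3.50/(0.379−2.54) × (0.008436−0.4904) = (-4.114)×(-0.4820) = 1.983 mol/dm³.
Y_B = C_B/C_{A0} = 1.983/3.50 = 0.566.

0.566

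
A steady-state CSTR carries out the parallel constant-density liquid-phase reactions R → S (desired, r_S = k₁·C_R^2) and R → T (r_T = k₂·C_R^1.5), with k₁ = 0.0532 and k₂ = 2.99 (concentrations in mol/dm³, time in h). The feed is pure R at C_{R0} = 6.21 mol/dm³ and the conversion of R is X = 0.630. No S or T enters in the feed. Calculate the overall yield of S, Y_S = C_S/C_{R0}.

Exit C_R = C_{R0}(1−X) = 6.21×0.370 = 2.298 mol/dm³.
A CSTR operates uniformly at the exit composition, giving r_S = 0.2809 and r_T = 10.41 (each k·C_R^n at C_R = 2.298).
Fraction of consumed R going to S: r_S/(r_S+r_T) = 0.02626.
C_S = 0.02626·C_{R0}·X = 0.02626×6.21×0.630 = 0.103 mol/dm³; Y_S = C_S/C_{R0} = 0.0165.

0.0165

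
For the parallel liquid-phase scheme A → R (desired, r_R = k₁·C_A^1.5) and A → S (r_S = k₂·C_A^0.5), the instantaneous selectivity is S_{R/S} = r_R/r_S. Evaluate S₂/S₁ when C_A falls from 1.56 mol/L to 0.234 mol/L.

0.150

S_{R/S} = (k₁/k₂)·C_A, so S₂/S₁ = (C_{A,2}/C_{A,1}).
= 0.234/1.56 = 0.150.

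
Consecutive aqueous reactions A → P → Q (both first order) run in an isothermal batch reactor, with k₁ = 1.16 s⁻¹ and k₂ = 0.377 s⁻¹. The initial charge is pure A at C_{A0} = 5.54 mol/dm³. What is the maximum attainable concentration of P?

3.22 mol/dm³

For a first-order series the maximum intermediate yield is C_{P,max}/C_{A0} = (k₁/k₂)^[k₂/(k₂−k₁)].
= (1.16/0.377)^(0.377/(0.377−1.16)) = (3.077)^(-0.4815) = 0.5821.
C_{P,max} = 0.5821×5.54 = 3.22 mol/dm³.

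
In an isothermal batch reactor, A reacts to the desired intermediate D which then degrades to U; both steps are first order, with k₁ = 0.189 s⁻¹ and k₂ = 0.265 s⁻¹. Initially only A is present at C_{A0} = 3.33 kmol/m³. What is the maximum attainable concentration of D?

Evaluating C_D at t_opt = ln(k₂/k₁)/(k₂−k₁) gives C_{D,max}/C_{A0} = (k₁/k₂)^[k₂/(k₂−k₁)].
= (0.189/0.265)^(0.265/(0.265−0.189)) = (0.7132)^(3.487) = 0.3077.
C_{D,max} = 0.3077×3.33 = 1.02 kmol/m³.

1.02 kmol/m³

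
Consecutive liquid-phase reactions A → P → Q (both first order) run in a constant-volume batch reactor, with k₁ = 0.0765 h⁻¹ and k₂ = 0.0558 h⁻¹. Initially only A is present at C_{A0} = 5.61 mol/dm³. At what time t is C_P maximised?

For first-order series the maximum of C_P occurs at t_opt = ln(k₂/k₁)/(k₂−k₁).
= ln(0.0558/0.0765)/(0.0558−0.0765) = ln(0.7294)/-0.02070 = -0.3155/-0.02070 = 15.2 h.

15.2 h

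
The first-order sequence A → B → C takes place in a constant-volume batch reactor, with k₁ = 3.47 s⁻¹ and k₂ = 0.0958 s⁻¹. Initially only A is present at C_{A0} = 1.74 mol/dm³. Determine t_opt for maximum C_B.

For first-order series the maximum of C_B occurs at t_opt = ln(k₂/k₁)/(k₂−k₁).
= ln(0.0958/3.47)/(0.0958−3.47) = ln(0.02761)/-3.374 = -3.590/-3.374 = 1.06 s.

1.06 s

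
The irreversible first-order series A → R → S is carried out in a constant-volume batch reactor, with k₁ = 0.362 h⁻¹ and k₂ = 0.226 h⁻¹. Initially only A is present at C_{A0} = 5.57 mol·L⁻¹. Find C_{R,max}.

Evaluating C_R at t_opt = ln(k₂/k₁)/(k₂−k₁) gives C_{R,max}/C_{A0} = (k₁/k₂)^[k₂/(k₂−k₁)].
= (0.362/0.226)^(0.226/(0.226−0.362)) = (1.602)^(-1.662) = 0.4571.
C_{R,max} = 0.4571×5.57 = 2.55 mol·L⁻¹.

2.55 mol·L⁻¹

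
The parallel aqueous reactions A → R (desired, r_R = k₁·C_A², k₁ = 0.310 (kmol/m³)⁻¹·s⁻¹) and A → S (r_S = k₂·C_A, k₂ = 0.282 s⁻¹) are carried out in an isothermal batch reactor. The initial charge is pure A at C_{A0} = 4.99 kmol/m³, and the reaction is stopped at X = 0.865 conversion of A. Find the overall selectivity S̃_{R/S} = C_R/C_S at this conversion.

C_A = C_{A0}(1−X) = 0.6737 kmol/m³.
Along a PFR/batch, dC_S/dC_A = −r_S/(r_R+r_S) = −k₂/(k₂+k₁·C_A).
Integrating from C_{A0} to C_A: C_S = (0.282/0.310)·ln[(0.282+0.310·4.99)/(0.282+0.310·0.674)] = 0.9097·ln(1.829/0.4908) = 1.197 kmol/m³.
Then C_R = (C_{A0}−C_A) − C_S = 4.316 − 1.197 = 3.120 kmol/m³.
S̃_{R/S} = C_R/C_S = 3.120/1.197 = 2.61.

2.61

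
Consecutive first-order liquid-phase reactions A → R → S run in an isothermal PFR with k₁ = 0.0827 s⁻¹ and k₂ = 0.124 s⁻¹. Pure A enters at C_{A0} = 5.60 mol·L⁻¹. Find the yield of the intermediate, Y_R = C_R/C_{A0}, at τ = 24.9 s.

Solving the coupled first-order balances gives C_R(τ) = [k₁/(k₂−k₁)]·C_{A0}·(e^(−k₁τ) − e^(−k₂τ)).
e^(−k₁τ) = e^(−0.0827×24.9) = e^(−2.059) = 0.1276; e^(−k₂τ) = e^(−3.088) = 0.04561.
C_R = 0.0827×5.60/(0.124−0.0827) × (0.1276−0.04561) = 11.21×0.08194 = 0.9188 mol·L⁻¹.
Y_R = C_R/C_{A0} = 0.9188/5.60 = 0.164.

0.164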